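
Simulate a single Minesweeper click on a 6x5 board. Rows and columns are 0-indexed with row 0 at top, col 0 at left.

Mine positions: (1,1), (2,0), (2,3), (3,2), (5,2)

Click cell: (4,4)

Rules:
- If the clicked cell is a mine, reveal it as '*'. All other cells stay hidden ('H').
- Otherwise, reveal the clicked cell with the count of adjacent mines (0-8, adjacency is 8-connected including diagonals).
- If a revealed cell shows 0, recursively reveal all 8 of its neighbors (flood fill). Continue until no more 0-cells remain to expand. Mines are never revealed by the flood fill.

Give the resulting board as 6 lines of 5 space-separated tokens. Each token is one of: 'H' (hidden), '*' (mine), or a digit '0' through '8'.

H H H H H
H H H H H
H H H H H
H H H 2 1
H H H 2 0
H H H 1 0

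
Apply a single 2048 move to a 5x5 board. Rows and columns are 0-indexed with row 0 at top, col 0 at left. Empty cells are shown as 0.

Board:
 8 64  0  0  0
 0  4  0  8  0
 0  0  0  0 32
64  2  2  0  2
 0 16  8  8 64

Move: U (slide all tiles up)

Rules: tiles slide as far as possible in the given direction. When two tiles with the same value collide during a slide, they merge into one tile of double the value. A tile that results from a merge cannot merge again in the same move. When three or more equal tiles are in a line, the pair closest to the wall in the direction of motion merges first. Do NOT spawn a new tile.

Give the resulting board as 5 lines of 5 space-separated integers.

Slide up:
col 0: [8, 0, 0, 64, 0] -> [8, 64, 0, 0, 0]
col 1: [64, 4, 0, 2, 16] -> [64, 4, 2, 16, 0]
col 2: [0, 0, 0, 2, 8] -> [2, 8, 0, 0, 0]
col 3: [0, 8, 0, 0, 8] -> [16, 0, 0, 0, 0]
col 4: [0, 0, 32, 2, 64] -> [32, 2, 64, 0, 0]

Answer:  8 64  2 16 32
64  4  8  0  2
 0  2  0  0 64
 0 16  0  0  0
 0  0  0  0  0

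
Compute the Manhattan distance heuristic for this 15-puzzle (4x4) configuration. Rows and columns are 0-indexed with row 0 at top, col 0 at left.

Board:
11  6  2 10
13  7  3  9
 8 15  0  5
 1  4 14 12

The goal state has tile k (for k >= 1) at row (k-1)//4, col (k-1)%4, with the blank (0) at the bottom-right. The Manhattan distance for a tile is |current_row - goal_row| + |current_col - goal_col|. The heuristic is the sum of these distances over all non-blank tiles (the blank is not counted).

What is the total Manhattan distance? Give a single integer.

Tile 11: at (0,0), goal (2,2), distance |0-2|+|0-2| = 4
Tile 6: at (0,1), goal (1,1), distance |0-1|+|1-1| = 1
Tile 2: at (0,2), goal (0,1), distance |0-0|+|2-1| = 1
Tile 10: at (0,3), goal (2,1), distance |0-2|+|3-1| = 4
Tile 13: at (1,0), goal (3,0), distance |1-3|+|0-0| = 2
Tile 7: at (1,1), goal (1,2), distance |1-1|+|1-2| = 1
Tile 3: at (1,2), goal (0,2), distance |1-0|+|2-2| = 1
Tile 9: at (1,3), goal (2,0), distance |1-2|+|3-0| = 4
Tile 8: at (2,0), goal (1,3), distance |2-1|+|0-3| = 4
Tile 15: at (2,1), goal (3,2), distance |2-3|+|1-2| = 2
Tile 5: at (2,3), goal (1,0), distance |2-1|+|3-0| = 4
Tile 1: at (3,0), goal (0,0), distance |3-0|+|0-0| = 3
Tile 4: at (3,1), goal (0,3), distance |3-0|+|1-3| = 5
Tile 14: at (3,2), goal (3,1), distance |3-3|+|2-1| = 1
Tile 12: at (3,3), goal (2,3), distance |3-2|+|3-3| = 1
Sum: 4 + 1 + 1 + 4 + 2 + 1 + 1 + 4 + 4 + 2 + 4 + 3 + 5 + 1 + 1 = 38

Answer: 38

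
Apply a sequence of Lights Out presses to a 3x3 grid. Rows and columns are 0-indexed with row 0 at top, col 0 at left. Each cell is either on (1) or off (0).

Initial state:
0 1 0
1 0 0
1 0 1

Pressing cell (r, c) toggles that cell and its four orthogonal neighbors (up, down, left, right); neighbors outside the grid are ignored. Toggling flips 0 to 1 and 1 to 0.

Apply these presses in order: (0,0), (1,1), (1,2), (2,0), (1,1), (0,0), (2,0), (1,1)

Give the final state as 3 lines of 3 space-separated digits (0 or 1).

After press 1 at (0,0):
1 0 0
0 0 0
1 0 1

After press 2 at (1,1):
1 1 0
1 1 1
1 1 1

After press 3 at (1,2):
1 1 1
1 0 0
1 1 0

After press 4 at (2,0):
1 1 1
0 0 0
0 0 0

After press 5 at (1,1):
1 0 1
1 1 1
0 1 0

After press 6 at (0,0):
0 1 1
0 1 1
0 1 0

After press 7 at (2,0):
0 1 1
1 1 1
1 0 0

After press 8 at (1,1):
0 0 1
0 0 0
1 1 0

Answer: 0 0 1
0 0 0
1 1 0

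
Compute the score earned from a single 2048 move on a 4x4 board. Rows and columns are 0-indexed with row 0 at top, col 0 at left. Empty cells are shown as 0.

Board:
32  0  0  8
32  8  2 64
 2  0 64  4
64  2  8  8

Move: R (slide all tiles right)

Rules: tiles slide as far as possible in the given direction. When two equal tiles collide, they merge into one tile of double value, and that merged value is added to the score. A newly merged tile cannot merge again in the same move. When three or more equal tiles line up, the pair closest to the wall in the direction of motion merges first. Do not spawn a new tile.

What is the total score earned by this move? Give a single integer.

Slide right:
row 0: [32, 0, 0, 8] -> [0, 0, 32, 8]  score +0 (running 0)
row 1: [32, 8, 2, 64] -> [32, 8, 2, 64]  score +0 (running 0)
row 2: [2, 0, 64, 4] -> [0, 2, 64, 4]  score +0 (running 0)
row 3: [64, 2, 8, 8] -> [0, 64, 2, 16]  score +16 (running 16)
Board after move:
 0  0 32  8
32  8  2 64
 0  2 64  4
 0 64  2 16

Answer: 16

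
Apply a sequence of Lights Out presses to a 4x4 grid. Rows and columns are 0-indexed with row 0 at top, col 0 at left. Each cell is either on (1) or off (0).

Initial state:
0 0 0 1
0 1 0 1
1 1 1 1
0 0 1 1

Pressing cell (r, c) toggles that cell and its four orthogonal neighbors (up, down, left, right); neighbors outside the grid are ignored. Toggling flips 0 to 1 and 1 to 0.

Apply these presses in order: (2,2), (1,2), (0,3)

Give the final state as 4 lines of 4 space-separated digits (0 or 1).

After press 1 at (2,2):
0 0 0 1
0 1 1 1
1 0 0 0
0 0 0 1

After press 2 at (1,2):
0 0 1 1
0 0 0 0
1 0 1 0
0 0 0 1

After press 3 at (0,3):
0 0 0 0
0 0 0 1
1 0 1 0
0 0 0 1

Answer: 0 0 0 0
0 0 0 1
1 0 1 0
0 0 0 1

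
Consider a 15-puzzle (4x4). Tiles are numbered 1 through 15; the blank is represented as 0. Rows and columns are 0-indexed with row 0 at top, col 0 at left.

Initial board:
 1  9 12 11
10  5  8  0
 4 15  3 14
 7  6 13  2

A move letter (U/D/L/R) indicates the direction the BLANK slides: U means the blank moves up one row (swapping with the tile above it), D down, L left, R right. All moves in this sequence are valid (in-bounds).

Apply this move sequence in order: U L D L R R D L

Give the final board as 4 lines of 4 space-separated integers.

Answer:  1  9  8 12
10  5 11 14
 4 15  0  3
 7  6 13  2

Derivation:
After move 1 (U):
 1  9 12  0
10  5  8 11
 4 15  3 14
 7  6 13  2

After move 2 (L):
 1  9  0 12
10  5  8 11
 4 15  3 14
 7  6 13  2

After move 3 (D):
 1  9  8 12
10  5  0 11
 4 15  3 14
 7  6 13  2

After move 4 (L):
 1  9  8 12
10  0  5 11
 4 15  3 14
 7  6 13  2

After move 5 (R):
 1  9  8 12
10  5  0 11
 4 15  3 14
 7  6 13  2

After move 6 (R):
 1  9  8 12
10  5 11  0
 4 15  3 14
 7  6 13  2

After move 7 (D):
 1  9  8 12
10  5 11 14
 4 15  3  0
 7  6 13  2

After move 8 (L):
 1  9  8 12
10  5 11 14
 4 15  0  3
 7  6 13  2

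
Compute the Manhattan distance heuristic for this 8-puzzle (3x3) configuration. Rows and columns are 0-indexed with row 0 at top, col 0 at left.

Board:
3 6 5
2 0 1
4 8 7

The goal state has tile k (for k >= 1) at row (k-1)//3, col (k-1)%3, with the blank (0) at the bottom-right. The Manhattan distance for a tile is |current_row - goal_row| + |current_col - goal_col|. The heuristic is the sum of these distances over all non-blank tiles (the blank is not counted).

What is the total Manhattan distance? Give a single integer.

Tile 3: at (0,0), goal (0,2), distance |0-0|+|0-2| = 2
Tile 6: at (0,1), goal (1,2), distance |0-1|+|1-2| = 2
Tile 5: at (0,2), goal (1,1), distance |0-1|+|2-1| = 2
Tile 2: at (1,0), goal (0,1), distance |1-0|+|0-1| = 2
Tile 1: at (1,2), goal (0,0), distance |1-0|+|2-0| = 3
Tile 4: at (2,0), goal (1,0), distance |2-1|+|0-0| = 1
Tile 8: at (2,1), goal (2,1), distance |2-2|+|1-1| = 0
Tile 7: at (2,2), goal (2,0), distance |2-2|+|2-0| = 2
Sum: 2 + 2 + 2 + 2 + 3 + 1 + 0 + 2 = 14

Answer: 14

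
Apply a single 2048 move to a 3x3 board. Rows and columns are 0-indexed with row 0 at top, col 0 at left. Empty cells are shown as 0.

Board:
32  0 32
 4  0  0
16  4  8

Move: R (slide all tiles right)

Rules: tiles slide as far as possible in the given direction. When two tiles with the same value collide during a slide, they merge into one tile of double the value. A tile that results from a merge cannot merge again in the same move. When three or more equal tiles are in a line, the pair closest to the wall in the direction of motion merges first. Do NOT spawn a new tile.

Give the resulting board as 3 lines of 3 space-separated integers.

Slide right:
row 0: [32, 0, 32] -> [0, 0, 64]
row 1: [4, 0, 0] -> [0, 0, 4]
row 2: [16, 4, 8] -> [16, 4, 8]

Answer:  0  0 64
 0  0  4
16  4  8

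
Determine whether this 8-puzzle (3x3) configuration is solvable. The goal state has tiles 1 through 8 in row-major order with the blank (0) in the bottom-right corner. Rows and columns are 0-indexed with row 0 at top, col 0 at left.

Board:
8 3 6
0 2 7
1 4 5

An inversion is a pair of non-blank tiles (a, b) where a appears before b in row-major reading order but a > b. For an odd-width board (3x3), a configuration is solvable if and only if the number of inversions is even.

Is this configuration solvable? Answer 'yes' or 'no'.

Answer: no

Derivation:
Inversions (pairs i<j in row-major order where tile[i] > tile[j] > 0): 17
17 is odd, so the puzzle is not solvable.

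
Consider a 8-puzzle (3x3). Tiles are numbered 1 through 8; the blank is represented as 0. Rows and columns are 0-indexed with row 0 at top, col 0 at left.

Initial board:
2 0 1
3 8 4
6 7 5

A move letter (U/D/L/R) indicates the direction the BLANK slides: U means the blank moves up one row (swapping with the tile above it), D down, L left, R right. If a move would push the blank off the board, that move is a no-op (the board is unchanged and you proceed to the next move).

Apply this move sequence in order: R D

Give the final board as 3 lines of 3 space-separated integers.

After move 1 (R):
2 1 0
3 8 4
6 7 5

After move 2 (D):
2 1 4
3 8 0
6 7 5

Answer: 2 1 4
3 8 0
6 7 5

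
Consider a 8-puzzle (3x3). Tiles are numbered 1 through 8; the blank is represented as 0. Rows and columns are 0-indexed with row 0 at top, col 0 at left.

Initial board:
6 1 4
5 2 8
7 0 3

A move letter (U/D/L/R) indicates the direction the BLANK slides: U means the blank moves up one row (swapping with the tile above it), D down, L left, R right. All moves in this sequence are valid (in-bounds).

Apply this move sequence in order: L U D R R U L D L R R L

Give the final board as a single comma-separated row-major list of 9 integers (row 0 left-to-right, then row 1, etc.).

Answer: 6, 1, 4, 5, 3, 2, 7, 0, 8

Derivation:
After move 1 (L):
6 1 4
5 2 8
0 7 3

After move 2 (U):
6 1 4
0 2 8
5 7 3

After move 3 (D):
6 1 4
5 2 8
0 7 3

After move 4 (R):
6 1 4
5 2 8
7 0 3

After move 5 (R):
6 1 4
5 2 8
7 3 0

After move 6 (U):
6 1 4
5 2 0
7 3 8

After move 7 (L):
6 1 4
5 0 2
7 3 8

After move 8 (D):
6 1 4
5 3 2
7 0 8

After move 9 (L):
6 1 4
5 3 2
0 7 8

After move 10 (R):
6 1 4
5 3 2
7 0 8

After move 11 (R):
6 1 4
5 3 2
7 8 0

After move 12 (L):
6 1 4
5 3 2
7 0 8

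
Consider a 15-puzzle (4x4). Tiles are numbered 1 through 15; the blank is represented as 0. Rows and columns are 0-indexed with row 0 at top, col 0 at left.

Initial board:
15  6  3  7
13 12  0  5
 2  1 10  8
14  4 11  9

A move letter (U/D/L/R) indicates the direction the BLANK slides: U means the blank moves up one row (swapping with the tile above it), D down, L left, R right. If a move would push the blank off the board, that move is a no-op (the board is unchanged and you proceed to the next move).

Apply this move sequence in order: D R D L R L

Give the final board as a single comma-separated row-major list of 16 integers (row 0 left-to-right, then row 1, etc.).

Answer: 15, 6, 3, 7, 13, 12, 10, 5, 2, 1, 8, 9, 14, 4, 0, 11

Derivation:
After move 1 (D):
15  6  3  7
13 12 10  5
 2  1  0  8
14  4 11  9

After move 2 (R):
15  6  3  7
13 12 10  5
 2  1  8  0
14  4 11  9

After move 3 (D):
15  6  3  7
13 12 10  5
 2  1  8  9
14  4 11  0

After move 4 (L):
15  6  3  7
13 12 10  5
 2  1  8  9
14  4  0 11

After move 5 (R):
15  6  3  7
13 12 10  5
 2  1  8  9
14  4 11  0

After move 6 (L):
15  6  3  7
13 12 10  5
 2  1  8  9
14  4  0 11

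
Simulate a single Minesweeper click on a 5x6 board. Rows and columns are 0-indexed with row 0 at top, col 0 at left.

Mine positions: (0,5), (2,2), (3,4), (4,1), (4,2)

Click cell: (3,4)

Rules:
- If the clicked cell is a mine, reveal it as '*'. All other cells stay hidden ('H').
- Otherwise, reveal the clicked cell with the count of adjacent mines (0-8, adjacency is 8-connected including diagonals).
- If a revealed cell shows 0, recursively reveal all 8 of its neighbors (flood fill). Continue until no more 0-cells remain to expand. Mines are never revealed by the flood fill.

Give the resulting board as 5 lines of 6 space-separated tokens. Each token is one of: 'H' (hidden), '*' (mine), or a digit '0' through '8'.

H H H H H H
H H H H H H
H H H H H H
H H H H * H
H H H H H H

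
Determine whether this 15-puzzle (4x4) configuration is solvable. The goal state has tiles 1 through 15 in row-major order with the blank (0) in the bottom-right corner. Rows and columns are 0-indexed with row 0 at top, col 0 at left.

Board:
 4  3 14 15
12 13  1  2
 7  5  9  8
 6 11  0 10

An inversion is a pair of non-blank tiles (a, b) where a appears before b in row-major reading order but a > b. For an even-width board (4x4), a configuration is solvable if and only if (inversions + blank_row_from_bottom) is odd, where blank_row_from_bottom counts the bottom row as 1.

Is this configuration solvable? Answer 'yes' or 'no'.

Inversions: 51
Blank is in row 3 (0-indexed from top), which is row 1 counting from the bottom (bottom = 1).
51 + 1 = 52, which is even, so the puzzle is not solvable.

Answer: no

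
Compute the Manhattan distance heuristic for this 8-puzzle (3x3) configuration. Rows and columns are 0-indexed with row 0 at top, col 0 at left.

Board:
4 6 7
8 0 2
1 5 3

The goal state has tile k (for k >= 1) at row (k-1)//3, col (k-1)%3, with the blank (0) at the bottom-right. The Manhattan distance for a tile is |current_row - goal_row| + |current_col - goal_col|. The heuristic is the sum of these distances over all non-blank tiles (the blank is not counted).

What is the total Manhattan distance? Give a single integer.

Answer: 16

Derivation:
Tile 4: (0,0)->(1,0) = 1
Tile 6: (0,1)->(1,2) = 2
Tile 7: (0,2)->(2,0) = 4
Tile 8: (1,0)->(2,1) = 2
Tile 2: (1,2)->(0,1) = 2
Tile 1: (2,0)->(0,0) = 2
Tile 5: (2,1)->(1,1) = 1
Tile 3: (2,2)->(0,2) = 2
Sum: 1 + 2 + 4 + 2 + 2 + 2 + 1 + 2 = 16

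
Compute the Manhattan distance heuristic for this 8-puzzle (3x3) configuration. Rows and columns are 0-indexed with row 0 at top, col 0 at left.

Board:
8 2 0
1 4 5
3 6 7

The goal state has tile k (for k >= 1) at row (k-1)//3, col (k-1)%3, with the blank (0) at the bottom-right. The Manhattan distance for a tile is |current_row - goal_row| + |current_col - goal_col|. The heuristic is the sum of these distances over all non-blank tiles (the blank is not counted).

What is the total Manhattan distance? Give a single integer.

Tile 8: (0,0)->(2,1) = 3
Tile 2: (0,1)->(0,1) = 0
Tile 1: (1,0)->(0,0) = 1
Tile 4: (1,1)->(1,0) = 1
Tile 5: (1,2)->(1,1) = 1
Tile 3: (2,0)->(0,2) = 4
Tile 6: (2,1)->(1,2) = 2
Tile 7: (2,2)->(2,0) = 2
Sum: 3 + 0 + 1 + 1 + 1 + 4 + 2 + 2 = 14

Answer: 14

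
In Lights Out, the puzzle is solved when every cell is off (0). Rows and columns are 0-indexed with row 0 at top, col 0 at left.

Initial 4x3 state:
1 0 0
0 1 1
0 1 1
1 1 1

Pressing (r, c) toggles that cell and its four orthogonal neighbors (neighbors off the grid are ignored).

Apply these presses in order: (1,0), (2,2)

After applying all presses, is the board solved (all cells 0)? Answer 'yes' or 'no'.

Answer: no

Derivation:
After press 1 at (1,0):
0 0 0
1 0 1
1 1 1
1 1 1

After press 2 at (2,2):
0 0 0
1 0 0
1 0 0
1 1 0

Lights still on: 4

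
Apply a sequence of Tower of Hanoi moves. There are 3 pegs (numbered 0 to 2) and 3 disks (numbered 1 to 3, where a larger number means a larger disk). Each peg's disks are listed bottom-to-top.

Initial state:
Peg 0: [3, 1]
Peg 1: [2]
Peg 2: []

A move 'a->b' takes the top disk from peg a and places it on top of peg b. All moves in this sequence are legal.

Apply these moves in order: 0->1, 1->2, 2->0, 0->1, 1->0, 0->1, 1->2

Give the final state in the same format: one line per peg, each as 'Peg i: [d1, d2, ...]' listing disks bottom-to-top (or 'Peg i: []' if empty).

Answer: Peg 0: [3]
Peg 1: [2]
Peg 2: [1]

Derivation:
After move 1 (0->1):
Peg 0: [3]
Peg 1: [2, 1]
Peg 2: []

After move 2 (1->2):
Peg 0: [3]
Peg 1: [2]
Peg 2: [1]

After move 3 (2->0):
Peg 0: [3, 1]
Peg 1: [2]
Peg 2: []

After move 4 (0->1):
Peg 0: [3]
Peg 1: [2, 1]
Peg 2: []

After move 5 (1->0):
Peg 0: [3, 1]
Peg 1: [2]
Peg 2: []

After move 6 (0->1):
Peg 0: [3]
Peg 1: [2, 1]
Peg 2: []

After move 7 (1->2):
Peg 0: [3]
Peg 1: [2]
Peg 2: [1]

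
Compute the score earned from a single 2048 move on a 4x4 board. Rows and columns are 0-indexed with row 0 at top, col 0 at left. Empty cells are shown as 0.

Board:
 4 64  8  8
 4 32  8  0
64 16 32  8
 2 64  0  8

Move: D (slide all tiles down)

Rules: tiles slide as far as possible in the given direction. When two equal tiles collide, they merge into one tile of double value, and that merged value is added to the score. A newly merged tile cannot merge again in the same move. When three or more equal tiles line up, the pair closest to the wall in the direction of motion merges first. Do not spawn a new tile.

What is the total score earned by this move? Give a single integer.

Slide down:
col 0: [4, 4, 64, 2] -> [0, 8, 64, 2]  score +8 (running 8)
col 1: [64, 32, 16, 64] -> [64, 32, 16, 64]  score +0 (running 8)
col 2: [8, 8, 32, 0] -> [0, 0, 16, 32]  score +16 (running 24)
col 3: [8, 0, 8, 8] -> [0, 0, 8, 16]  score +16 (running 40)
Board after move:
 0 64  0  0
 8 32  0  0
64 16 16  8
 2 64 32 16

Answer: 40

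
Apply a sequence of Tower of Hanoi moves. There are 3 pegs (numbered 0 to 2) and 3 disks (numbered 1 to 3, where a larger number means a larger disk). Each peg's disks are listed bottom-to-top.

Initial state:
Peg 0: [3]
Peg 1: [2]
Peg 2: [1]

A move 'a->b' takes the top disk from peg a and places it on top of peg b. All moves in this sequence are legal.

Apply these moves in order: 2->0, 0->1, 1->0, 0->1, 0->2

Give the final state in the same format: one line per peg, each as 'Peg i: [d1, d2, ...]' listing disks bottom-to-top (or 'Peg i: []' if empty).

After move 1 (2->0):
Peg 0: [3, 1]
Peg 1: [2]
Peg 2: []

After move 2 (0->1):
Peg 0: [3]
Peg 1: [2, 1]
Peg 2: []

After move 3 (1->0):
Peg 0: [3, 1]
Peg 1: [2]
Peg 2: []

After move 4 (0->1):
Peg 0: [3]
Peg 1: [2, 1]
Peg 2: []

After move 5 (0->2):
Peg 0: []
Peg 1: [2, 1]
Peg 2: [3]

Answer: Peg 0: []
Peg 1: [2, 1]
Peg 2: [3]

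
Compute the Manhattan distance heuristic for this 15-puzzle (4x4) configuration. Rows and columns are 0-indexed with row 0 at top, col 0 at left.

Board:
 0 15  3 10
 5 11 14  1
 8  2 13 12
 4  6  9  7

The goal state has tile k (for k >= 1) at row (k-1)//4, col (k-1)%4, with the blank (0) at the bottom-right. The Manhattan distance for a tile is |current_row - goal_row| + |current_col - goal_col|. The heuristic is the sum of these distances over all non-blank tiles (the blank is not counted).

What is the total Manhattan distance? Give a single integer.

Answer: 40

Derivation:
Tile 15: (0,1)->(3,2) = 4
Tile 3: (0,2)->(0,2) = 0
Tile 10: (0,3)->(2,1) = 4
Tile 5: (1,0)->(1,0) = 0
Tile 11: (1,1)->(2,2) = 2
Tile 14: (1,2)->(3,1) = 3
Tile 1: (1,3)->(0,0) = 4
Tile 8: (2,0)->(1,3) = 4
Tile 2: (2,1)->(0,1) = 2
Tile 13: (2,2)->(3,0) = 3
Tile 12: (2,3)->(2,3) = 0
Tile 4: (3,0)->(0,3) = 6
Tile 6: (3,1)->(1,1) = 2
Tile 9: (3,2)->(2,0) = 3
Tile 7: (3,3)->(1,2) = 3
Sum: 4 + 0 + 4 + 0 + 2 + 3 + 4 + 4 + 2 + 3 + 0 + 6 + 2 + 3 + 3 = 40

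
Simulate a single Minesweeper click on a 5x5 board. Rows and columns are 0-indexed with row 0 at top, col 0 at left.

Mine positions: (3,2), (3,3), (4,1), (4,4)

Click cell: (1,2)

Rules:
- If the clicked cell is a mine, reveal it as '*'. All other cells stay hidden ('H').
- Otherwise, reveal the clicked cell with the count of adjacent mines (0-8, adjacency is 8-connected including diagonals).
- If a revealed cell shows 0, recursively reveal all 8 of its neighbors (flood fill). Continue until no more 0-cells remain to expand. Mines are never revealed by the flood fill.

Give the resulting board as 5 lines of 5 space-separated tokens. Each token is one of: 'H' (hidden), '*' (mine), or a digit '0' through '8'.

0 0 0 0 0
0 0 0 0 0
0 1 2 2 1
1 2 H H H
H H H H H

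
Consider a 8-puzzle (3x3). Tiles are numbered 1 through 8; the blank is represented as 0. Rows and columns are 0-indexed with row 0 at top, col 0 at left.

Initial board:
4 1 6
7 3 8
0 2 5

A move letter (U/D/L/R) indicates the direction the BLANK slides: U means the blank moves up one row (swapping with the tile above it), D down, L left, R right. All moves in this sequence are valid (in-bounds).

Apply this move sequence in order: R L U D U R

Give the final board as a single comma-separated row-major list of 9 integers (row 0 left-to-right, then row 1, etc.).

Answer: 4, 1, 6, 3, 0, 8, 7, 2, 5

Derivation:
After move 1 (R):
4 1 6
7 3 8
2 0 5

After move 2 (L):
4 1 6
7 3 8
0 2 5

After move 3 (U):
4 1 6
0 3 8
7 2 5

After move 4 (D):
4 1 6
7 3 8
0 2 5

After move 5 (U):
4 1 6
0 3 8
7 2 5

After move 6 (R):
4 1 6
3 0 8
7 2 5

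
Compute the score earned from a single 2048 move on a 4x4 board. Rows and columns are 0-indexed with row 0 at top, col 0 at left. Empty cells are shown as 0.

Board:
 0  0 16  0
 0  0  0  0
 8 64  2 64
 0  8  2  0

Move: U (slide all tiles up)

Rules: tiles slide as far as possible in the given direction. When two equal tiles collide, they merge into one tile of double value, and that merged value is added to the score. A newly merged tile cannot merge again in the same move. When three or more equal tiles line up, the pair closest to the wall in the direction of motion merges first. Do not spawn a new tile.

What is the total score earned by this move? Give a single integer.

Answer: 4

Derivation:
Slide up:
col 0: [0, 0, 8, 0] -> [8, 0, 0, 0]  score +0 (running 0)
col 1: [0, 0, 64, 8] -> [64, 8, 0, 0]  score +0 (running 0)
col 2: [16, 0, 2, 2] -> [16, 4, 0, 0]  score +4 (running 4)
col 3: [0, 0, 64, 0] -> [64, 0, 0, 0]  score +0 (running 4)
Board after move:
 8 64 16 64
 0  8  4  0
 0  0  0  0
 0  0  0  0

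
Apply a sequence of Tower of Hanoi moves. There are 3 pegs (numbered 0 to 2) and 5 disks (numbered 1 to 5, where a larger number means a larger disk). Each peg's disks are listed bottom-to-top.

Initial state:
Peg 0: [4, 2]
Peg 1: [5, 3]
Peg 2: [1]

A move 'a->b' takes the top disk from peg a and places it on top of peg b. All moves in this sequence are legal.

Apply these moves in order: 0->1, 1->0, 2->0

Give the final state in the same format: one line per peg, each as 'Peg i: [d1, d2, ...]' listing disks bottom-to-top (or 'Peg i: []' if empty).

After move 1 (0->1):
Peg 0: [4]
Peg 1: [5, 3, 2]
Peg 2: [1]

After move 2 (1->0):
Peg 0: [4, 2]
Peg 1: [5, 3]
Peg 2: [1]

After move 3 (2->0):
Peg 0: [4, 2, 1]
Peg 1: [5, 3]
Peg 2: []

Answer: Peg 0: [4, 2, 1]
Peg 1: [5, 3]
Peg 2: []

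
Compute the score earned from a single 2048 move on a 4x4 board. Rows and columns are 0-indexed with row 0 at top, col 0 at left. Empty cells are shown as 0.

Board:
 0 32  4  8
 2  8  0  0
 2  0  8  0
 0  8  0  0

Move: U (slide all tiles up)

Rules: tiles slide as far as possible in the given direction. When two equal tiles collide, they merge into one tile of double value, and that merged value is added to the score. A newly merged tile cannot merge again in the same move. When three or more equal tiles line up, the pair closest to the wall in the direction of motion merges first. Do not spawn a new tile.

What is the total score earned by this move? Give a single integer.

Slide up:
col 0: [0, 2, 2, 0] -> [4, 0, 0, 0]  score +4 (running 4)
col 1: [32, 8, 0, 8] -> [32, 16, 0, 0]  score +16 (running 20)
col 2: [4, 0, 8, 0] -> [4, 8, 0, 0]  score +0 (running 20)
col 3: [8, 0, 0, 0] -> [8, 0, 0, 0]  score +0 (running 20)
Board after move:
 4 32  4  8
 0 16  8  0
 0  0  0  0
 0  0  0  0

Answer: 20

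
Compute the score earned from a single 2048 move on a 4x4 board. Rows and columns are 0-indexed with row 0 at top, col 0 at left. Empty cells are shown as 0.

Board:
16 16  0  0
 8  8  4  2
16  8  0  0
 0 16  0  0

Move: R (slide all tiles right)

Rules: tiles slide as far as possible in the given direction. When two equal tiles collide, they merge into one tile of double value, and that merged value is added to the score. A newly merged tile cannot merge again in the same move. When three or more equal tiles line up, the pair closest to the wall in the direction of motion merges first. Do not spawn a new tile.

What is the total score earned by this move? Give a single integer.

Answer: 48

Derivation:
Slide right:
row 0: [16, 16, 0, 0] -> [0, 0, 0, 32]  score +32 (running 32)
row 1: [8, 8, 4, 2] -> [0, 16, 4, 2]  score +16 (running 48)
row 2: [16, 8, 0, 0] -> [0, 0, 16, 8]  score +0 (running 48)
row 3: [0, 16, 0, 0] -> [0, 0, 0, 16]  score +0 (running 48)
Board after move:
 0  0  0 32
 0 16  4  2
 0  0 16  8
 0  0  0 16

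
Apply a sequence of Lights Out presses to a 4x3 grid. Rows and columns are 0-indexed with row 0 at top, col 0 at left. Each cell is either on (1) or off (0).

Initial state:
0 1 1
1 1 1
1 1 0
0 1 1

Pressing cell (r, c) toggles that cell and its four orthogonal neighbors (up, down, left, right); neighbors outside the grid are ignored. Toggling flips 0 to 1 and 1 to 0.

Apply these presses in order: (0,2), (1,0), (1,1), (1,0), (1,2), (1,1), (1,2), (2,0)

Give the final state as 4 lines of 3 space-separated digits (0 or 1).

After press 1 at (0,2):
0 0 0
1 1 0
1 1 0
0 1 1

After press 2 at (1,0):
1 0 0
0 0 0
0 1 0
0 1 1

After press 3 at (1,1):
1 1 0
1 1 1
0 0 0
0 1 1

After press 4 at (1,0):
0 1 0
0 0 1
1 0 0
0 1 1

After press 5 at (1,2):
0 1 1
0 1 0
1 0 1
0 1 1

After press 6 at (1,1):
0 0 1
1 0 1
1 1 1
0 1 1

After press 7 at (1,2):
0 0 0
1 1 0
1 1 0
0 1 1

After press 8 at (2,0):
0 0 0
0 1 0
0 0 0
1 1 1

Answer: 0 0 0
0 1 0
0 0 0
1 1 1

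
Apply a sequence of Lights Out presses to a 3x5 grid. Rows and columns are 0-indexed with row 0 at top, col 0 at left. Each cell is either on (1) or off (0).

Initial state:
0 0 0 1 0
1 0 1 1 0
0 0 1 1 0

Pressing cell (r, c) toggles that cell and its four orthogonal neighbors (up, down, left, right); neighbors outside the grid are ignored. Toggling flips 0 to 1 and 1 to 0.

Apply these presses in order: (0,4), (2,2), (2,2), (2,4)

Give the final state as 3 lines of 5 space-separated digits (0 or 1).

After press 1 at (0,4):
0 0 0 0 1
1 0 1 1 1
0 0 1 1 0

After press 2 at (2,2):
0 0 0 0 1
1 0 0 1 1
0 1 0 0 0

After press 3 at (2,2):
0 0 0 0 1
1 0 1 1 1
0 0 1 1 0

After press 4 at (2,4):
0 0 0 0 1
1 0 1 1 0
0 0 1 0 1

Answer: 0 0 0 0 1
1 0 1 1 0
0 0 1 0 1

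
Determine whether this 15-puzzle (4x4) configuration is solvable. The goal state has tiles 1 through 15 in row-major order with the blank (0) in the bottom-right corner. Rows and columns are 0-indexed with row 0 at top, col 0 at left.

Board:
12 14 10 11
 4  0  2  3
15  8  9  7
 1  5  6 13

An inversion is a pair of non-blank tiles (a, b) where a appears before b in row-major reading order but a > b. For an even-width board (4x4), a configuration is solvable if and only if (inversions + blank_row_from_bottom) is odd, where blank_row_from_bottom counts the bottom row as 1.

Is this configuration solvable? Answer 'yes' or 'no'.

Inversions: 64
Blank is in row 1 (0-indexed from top), which is row 3 counting from the bottom (bottom = 1).
64 + 3 = 67, which is odd, so the puzzle is solvable.

Answer: yes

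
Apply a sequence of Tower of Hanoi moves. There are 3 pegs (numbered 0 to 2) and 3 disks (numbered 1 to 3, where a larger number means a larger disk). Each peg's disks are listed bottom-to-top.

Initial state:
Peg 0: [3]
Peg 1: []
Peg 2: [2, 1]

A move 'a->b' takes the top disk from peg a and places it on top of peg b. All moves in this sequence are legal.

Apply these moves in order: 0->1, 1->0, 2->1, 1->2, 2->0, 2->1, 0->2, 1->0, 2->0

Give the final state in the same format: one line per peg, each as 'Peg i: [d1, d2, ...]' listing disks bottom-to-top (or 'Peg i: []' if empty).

Answer: Peg 0: [3, 2, 1]
Peg 1: []
Peg 2: []

Derivation:
After move 1 (0->1):
Peg 0: []
Peg 1: [3]
Peg 2: [2, 1]

After move 2 (1->0):
Peg 0: [3]
Peg 1: []
Peg 2: [2, 1]

After move 3 (2->1):
Peg 0: [3]
Peg 1: [1]
Peg 2: [2]

After move 4 (1->2):
Peg 0: [3]
Peg 1: []
Peg 2: [2, 1]

After move 5 (2->0):
Peg 0: [3, 1]
Peg 1: []
Peg 2: [2]

After move 6 (2->1):
Peg 0: [3, 1]
Peg 1: [2]
Peg 2: []

After move 7 (0->2):
Peg 0: [3]
Peg 1: [2]
Peg 2: [1]

After move 8 (1->0):
Peg 0: [3, 2]
Peg 1: []
Peg 2: [1]

After move 9 (2->0):
Peg 0: [3, 2, 1]
Peg 1: []
Peg 2: []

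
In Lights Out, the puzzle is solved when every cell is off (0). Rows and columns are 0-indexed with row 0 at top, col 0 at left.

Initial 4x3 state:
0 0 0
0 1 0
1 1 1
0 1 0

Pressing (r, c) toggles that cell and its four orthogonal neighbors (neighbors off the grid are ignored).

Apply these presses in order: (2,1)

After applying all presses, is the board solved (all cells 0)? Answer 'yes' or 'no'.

After press 1 at (2,1):
0 0 0
0 0 0
0 0 0
0 0 0

Lights still on: 0

Answer: yes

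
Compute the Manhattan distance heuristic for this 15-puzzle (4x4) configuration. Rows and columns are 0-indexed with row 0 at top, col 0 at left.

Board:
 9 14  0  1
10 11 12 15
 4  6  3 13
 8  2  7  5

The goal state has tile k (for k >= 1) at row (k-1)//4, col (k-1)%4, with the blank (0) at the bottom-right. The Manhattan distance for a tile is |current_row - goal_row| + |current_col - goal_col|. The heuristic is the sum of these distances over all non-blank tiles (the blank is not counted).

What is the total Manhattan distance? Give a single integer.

Answer: 44

Derivation:
Tile 9: at (0,0), goal (2,0), distance |0-2|+|0-0| = 2
Tile 14: at (0,1), goal (3,1), distance |0-3|+|1-1| = 3
Tile 1: at (0,3), goal (0,0), distance |0-0|+|3-0| = 3
Tile 10: at (1,0), goal (2,1), distance |1-2|+|0-1| = 2
Tile 11: at (1,1), goal (2,2), distance |1-2|+|1-2| = 2
Tile 12: at (1,2), goal (2,3), distance |1-2|+|2-3| = 2
Tile 15: at (1,3), goal (3,2), distance |1-3|+|3-2| = 3
Tile 4: at (2,0), goal (0,3), distance |2-0|+|0-3| = 5
Tile 6: at (2,1), goal (1,1), distance |2-1|+|1-1| = 1
Tile 3: at (2,2), goal (0,2), distance |2-0|+|2-2| = 2
Tile 13: at (2,3), goal (3,0), distance |2-3|+|3-0| = 4
Tile 8: at (3,0), goal (1,3), distance |3-1|+|0-3| = 5
Tile 2: at (3,1), goal (0,1), distance |3-0|+|1-1| = 3
Tile 7: at (3,2), goal (1,2), distance |3-1|+|2-2| = 2
Tile 5: at (3,3), goal (1,0), distance |3-1|+|3-0| = 5
Sum: 2 + 3 + 3 + 2 + 2 + 2 + 3 + 5 + 1 + 2 + 4 + 5 + 3 + 2 + 5 = 44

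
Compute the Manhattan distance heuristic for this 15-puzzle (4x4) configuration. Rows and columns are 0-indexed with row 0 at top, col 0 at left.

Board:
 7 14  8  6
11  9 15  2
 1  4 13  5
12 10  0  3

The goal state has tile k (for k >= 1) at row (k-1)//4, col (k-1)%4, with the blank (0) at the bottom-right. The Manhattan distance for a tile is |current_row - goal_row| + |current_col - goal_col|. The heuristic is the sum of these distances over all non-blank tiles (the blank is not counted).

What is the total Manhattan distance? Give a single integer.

Answer: 43

Derivation:
Tile 7: (0,0)->(1,2) = 3
Tile 14: (0,1)->(3,1) = 3
Tile 8: (0,2)->(1,3) = 2
Tile 6: (0,3)->(1,1) = 3
Tile 11: (1,0)->(2,2) = 3
Tile 9: (1,1)->(2,0) = 2
Tile 15: (1,2)->(3,2) = 2
Tile 2: (1,3)->(0,1) = 3
Tile 1: (2,0)->(0,0) = 2
Tile 4: (2,1)->(0,3) = 4
Tile 13: (2,2)->(3,0) = 3
Tile 5: (2,3)->(1,0) = 4
Tile 12: (3,0)->(2,3) = 4
Tile 10: (3,1)->(2,1) = 1
Tile 3: (3,3)->(0,2) = 4
Sum: 3 + 3 + 2 + 3 + 3 + 2 + 2 + 3 + 2 + 4 + 3 + 4 + 4 + 1 + 4 = 43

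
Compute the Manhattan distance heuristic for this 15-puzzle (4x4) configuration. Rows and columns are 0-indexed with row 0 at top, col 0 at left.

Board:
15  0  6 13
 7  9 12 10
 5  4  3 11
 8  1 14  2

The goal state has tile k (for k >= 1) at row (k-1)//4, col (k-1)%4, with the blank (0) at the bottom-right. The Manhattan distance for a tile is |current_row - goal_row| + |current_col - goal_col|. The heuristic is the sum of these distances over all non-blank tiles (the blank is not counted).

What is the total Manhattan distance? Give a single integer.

Tile 15: at (0,0), goal (3,2), distance |0-3|+|0-2| = 5
Tile 6: at (0,2), goal (1,1), distance |0-1|+|2-1| = 2
Tile 13: at (0,3), goal (3,0), distance |0-3|+|3-0| = 6
Tile 7: at (1,0), goal (1,2), distance |1-1|+|0-2| = 2
Tile 9: at (1,1), goal (2,0), distance |1-2|+|1-0| = 2
Tile 12: at (1,2), goal (2,3), distance |1-2|+|2-3| = 2
Tile 10: at (1,3), goal (2,1), distance |1-2|+|3-1| = 3
Tile 5: at (2,0), goal (1,0), distance |2-1|+|0-0| = 1
Tile 4: at (2,1), goal (0,3), distance |2-0|+|1-3| = 4
Tile 3: at (2,2), goal (0,2), distance |2-0|+|2-2| = 2
Tile 11: at (2,3), goal (2,2), distance |2-2|+|3-2| = 1
Tile 8: at (3,0), goal (1,3), distance |3-1|+|0-3| = 5
Tile 1: at (3,1), goal (0,0), distance |3-0|+|1-0| = 4
Tile 14: at (3,2), goal (3,1), distance |3-3|+|2-1| = 1
Tile 2: at (3,3), goal (0,1), distance |3-0|+|3-1| = 5
Sum: 5 + 2 + 6 + 2 + 2 + 2 + 3 + 1 + 4 + 2 + 1 + 5 + 4 + 1 + 5 = 45

Answer: 45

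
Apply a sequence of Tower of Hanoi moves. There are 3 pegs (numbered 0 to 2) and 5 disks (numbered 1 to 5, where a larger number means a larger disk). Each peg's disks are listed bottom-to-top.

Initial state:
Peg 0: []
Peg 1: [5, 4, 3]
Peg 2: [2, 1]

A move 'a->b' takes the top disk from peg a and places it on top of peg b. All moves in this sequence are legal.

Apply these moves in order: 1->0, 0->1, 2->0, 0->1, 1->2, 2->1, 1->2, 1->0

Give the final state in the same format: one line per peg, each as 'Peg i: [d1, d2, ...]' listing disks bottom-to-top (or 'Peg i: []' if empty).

Answer: Peg 0: [3]
Peg 1: [5, 4]
Peg 2: [2, 1]

Derivation:
After move 1 (1->0):
Peg 0: [3]
Peg 1: [5, 4]
Peg 2: [2, 1]

After move 2 (0->1):
Peg 0: []
Peg 1: [5, 4, 3]
Peg 2: [2, 1]

After move 3 (2->0):
Peg 0: [1]
Peg 1: [5, 4, 3]
Peg 2: [2]

After move 4 (0->1):
Peg 0: []
Peg 1: [5, 4, 3, 1]
Peg 2: [2]

After move 5 (1->2):
Peg 0: []
Peg 1: [5, 4, 3]
Peg 2: [2, 1]

After move 6 (2->1):
Peg 0: []
Peg 1: [5, 4, 3, 1]
Peg 2: [2]

After move 7 (1->2):
Peg 0: []
Peg 1: [5, 4, 3]
Peg 2: [2, 1]

After move 8 (1->0):
Peg 0: [3]
Peg 1: [5, 4]
Peg 2: [2, 1]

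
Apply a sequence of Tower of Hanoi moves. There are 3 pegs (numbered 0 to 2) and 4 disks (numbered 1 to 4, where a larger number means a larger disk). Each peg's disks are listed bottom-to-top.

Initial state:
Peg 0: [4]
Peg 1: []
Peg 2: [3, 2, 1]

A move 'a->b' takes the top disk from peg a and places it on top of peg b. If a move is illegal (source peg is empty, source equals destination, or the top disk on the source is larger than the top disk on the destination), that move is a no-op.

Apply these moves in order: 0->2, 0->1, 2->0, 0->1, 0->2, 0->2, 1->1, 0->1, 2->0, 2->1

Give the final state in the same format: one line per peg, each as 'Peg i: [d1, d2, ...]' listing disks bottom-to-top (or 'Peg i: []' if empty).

After move 1 (0->2):
Peg 0: [4]
Peg 1: []
Peg 2: [3, 2, 1]

After move 2 (0->1):
Peg 0: []
Peg 1: [4]
Peg 2: [3, 2, 1]

After move 3 (2->0):
Peg 0: [1]
Peg 1: [4]
Peg 2: [3, 2]

After move 4 (0->1):
Peg 0: []
Peg 1: [4, 1]
Peg 2: [3, 2]

After move 5 (0->2):
Peg 0: []
Peg 1: [4, 1]
Peg 2: [3, 2]

After move 6 (0->2):
Peg 0: []
Peg 1: [4, 1]
Peg 2: [3, 2]

After move 7 (1->1):
Peg 0: []
Peg 1: [4, 1]
Peg 2: [3, 2]

After move 8 (0->1):
Peg 0: []
Peg 1: [4, 1]
Peg 2: [3, 2]

After move 9 (2->0):
Peg 0: [2]
Peg 1: [4, 1]
Peg 2: [3]

After move 10 (2->1):
Peg 0: [2]
Peg 1: [4, 1]
Peg 2: [3]

Answer: Peg 0: [2]
Peg 1: [4, 1]
Peg 2: [3]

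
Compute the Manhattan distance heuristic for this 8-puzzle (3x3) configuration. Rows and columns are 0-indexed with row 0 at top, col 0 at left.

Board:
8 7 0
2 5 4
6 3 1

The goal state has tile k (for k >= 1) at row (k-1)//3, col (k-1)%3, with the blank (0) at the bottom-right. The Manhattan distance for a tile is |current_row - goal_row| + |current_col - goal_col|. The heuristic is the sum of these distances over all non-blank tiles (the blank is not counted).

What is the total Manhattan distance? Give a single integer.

Answer: 20

Derivation:
Tile 8: (0,0)->(2,1) = 3
Tile 7: (0,1)->(2,0) = 3
Tile 2: (1,0)->(0,1) = 2
Tile 5: (1,1)->(1,1) = 0
Tile 4: (1,2)->(1,0) = 2
Tile 6: (2,0)->(1,2) = 3
Tile 3: (2,1)->(0,2) = 3
Tile 1: (2,2)->(0,0) = 4
Sum: 3 + 3 + 2 + 0 + 2 + 3 + 3 + 4 = 20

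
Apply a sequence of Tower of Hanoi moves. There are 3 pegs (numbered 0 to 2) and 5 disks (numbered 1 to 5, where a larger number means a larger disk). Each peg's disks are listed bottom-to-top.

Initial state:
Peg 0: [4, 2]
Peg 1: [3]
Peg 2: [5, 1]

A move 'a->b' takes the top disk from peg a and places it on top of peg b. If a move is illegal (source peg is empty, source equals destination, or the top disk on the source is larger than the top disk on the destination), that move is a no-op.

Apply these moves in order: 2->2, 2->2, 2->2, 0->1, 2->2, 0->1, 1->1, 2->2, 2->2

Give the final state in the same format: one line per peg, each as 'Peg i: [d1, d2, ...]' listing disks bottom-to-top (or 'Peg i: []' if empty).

After move 1 (2->2):
Peg 0: [4, 2]
Peg 1: [3]
Peg 2: [5, 1]

After move 2 (2->2):
Peg 0: [4, 2]
Peg 1: [3]
Peg 2: [5, 1]

After move 3 (2->2):
Peg 0: [4, 2]
Peg 1: [3]
Peg 2: [5, 1]

After move 4 (0->1):
Peg 0: [4]
Peg 1: [3, 2]
Peg 2: [5, 1]

After move 5 (2->2):
Peg 0: [4]
Peg 1: [3, 2]
Peg 2: [5, 1]

After move 6 (0->1):
Peg 0: [4]
Peg 1: [3, 2]
Peg 2: [5, 1]

After move 7 (1->1):
Peg 0: [4]
Peg 1: [3, 2]
Peg 2: [5, 1]

After move 8 (2->2):
Peg 0: [4]
Peg 1: [3, 2]
Peg 2: [5, 1]

After move 9 (2->2):
Peg 0: [4]
Peg 1: [3, 2]
Peg 2: [5, 1]

Answer: Peg 0: [4]
Peg 1: [3, 2]
Peg 2: [5, 1]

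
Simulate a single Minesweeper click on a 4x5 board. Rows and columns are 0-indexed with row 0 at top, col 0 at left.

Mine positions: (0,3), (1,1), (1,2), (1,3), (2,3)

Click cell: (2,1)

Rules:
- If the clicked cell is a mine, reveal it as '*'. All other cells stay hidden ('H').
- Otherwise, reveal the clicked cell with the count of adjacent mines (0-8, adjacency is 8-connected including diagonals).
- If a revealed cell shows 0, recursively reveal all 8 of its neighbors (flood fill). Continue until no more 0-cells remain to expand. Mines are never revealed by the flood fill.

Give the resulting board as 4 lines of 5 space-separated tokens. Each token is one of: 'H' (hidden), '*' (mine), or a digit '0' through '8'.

H H H H H
H H H H H
H 2 H H H
H H H H H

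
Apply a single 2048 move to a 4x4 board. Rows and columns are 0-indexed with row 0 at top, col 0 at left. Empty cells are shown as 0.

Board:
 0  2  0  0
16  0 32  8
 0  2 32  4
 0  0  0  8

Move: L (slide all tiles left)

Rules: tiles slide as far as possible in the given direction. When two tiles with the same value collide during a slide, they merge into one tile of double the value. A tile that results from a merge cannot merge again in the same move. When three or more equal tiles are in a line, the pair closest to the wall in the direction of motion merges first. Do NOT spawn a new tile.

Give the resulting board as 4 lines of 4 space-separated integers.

Slide left:
row 0: [0, 2, 0, 0] -> [2, 0, 0, 0]
row 1: [16, 0, 32, 8] -> [16, 32, 8, 0]
row 2: [0, 2, 32, 4] -> [2, 32, 4, 0]
row 3: [0, 0, 0, 8] -> [8, 0, 0, 0]

Answer:  2  0  0  0
16 32  8  0
 2 32  4  0
 8  0  0  0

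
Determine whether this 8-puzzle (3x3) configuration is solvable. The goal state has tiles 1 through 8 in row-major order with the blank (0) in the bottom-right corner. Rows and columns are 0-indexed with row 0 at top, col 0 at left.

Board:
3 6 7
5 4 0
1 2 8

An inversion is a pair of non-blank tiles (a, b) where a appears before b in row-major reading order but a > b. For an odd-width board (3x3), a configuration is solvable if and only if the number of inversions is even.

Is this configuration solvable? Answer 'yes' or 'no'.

Answer: no

Derivation:
Inversions (pairs i<j in row-major order where tile[i] > tile[j] > 0): 15
15 is odd, so the puzzle is not solvable.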